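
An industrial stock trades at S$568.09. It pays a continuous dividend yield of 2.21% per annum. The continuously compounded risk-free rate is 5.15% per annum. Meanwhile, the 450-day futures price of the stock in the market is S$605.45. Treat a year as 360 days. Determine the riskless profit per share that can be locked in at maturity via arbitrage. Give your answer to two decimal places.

S$16.09 per share

Fair futures: F* = S·e^(carry·T), with carry = (r − q) = 0.0515 − 0.0221 = 0.0294
F* = 568.09 · e^(0.0294 × 450/360) = 568.09 · e^0.036750 = 568.09 × 1.037434 = S$589.3559
Market S$605.45 > fair S$589.3559: forward overpriced → cash-and-carry (buy spot, short the forward).
At maturity, profit = |F_mkt − F*| = |605.45 − 589.3559| = S$16.09 per share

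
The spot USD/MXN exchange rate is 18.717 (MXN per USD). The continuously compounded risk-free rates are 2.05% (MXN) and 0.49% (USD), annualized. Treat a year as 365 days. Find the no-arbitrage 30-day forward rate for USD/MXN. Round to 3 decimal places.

F = S·e^((r_MXN − r_USD)T) = 18.717 · e^((0.0205 − 0.0049) × 30/365)
= 18.717 · e^0.001282 = 18.717 × 1.001283
F = 18.741 MXN per USD

18.741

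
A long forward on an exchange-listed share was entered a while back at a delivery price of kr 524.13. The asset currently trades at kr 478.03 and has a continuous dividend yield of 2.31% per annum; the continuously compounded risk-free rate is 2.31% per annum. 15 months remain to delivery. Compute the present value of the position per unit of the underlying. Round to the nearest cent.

-kr 44.79

Current fair forward for the remaining 15 months: F = S·e^((r − q)·T), (r − q) = 0.0231 − 0.0231 = 0.0000
F = 478.03 · e^(0.0000 × 15/12) = 478.03 × 1.000000 = 478.0300
Value of long forward = (F − K)·e^(−rT) = (478.0300 − 524.13) · e^(−0.0231·15/12)
= -46.1000 × 0.971538 = -44.79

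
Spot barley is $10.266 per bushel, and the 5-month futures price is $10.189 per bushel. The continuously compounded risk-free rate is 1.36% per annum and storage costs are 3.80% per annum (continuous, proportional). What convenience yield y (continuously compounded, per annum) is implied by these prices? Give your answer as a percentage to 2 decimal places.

6.97%

F = S·e^((r+u−y)T) ⇒ (r+u−y) = ln(F/S)/T
ln(10.189/10.266) = -0.007529; /T ⇒ -0.018070
y = r + u − ln(F/S)/T = 0.0136 + 0.0380 + 0.018070 = 0.069670
y = 6.97%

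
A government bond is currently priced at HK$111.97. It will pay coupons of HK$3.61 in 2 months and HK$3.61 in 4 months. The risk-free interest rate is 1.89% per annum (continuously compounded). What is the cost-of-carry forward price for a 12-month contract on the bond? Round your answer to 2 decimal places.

HK$106.78

PV(coupons) I = 3.61·e^(−0.0189·2/12) + 3.61·e^(−0.0189·4/12)
I = 3.5986 + 3.5873 = 7.1859
F = (S − I)·e^(rT) = (111.97 − 7.1859) · e^(0.0189·12/12)
= 104.7841 · e^0.018900 = 104.7841 × 1.019080 = HK$106.78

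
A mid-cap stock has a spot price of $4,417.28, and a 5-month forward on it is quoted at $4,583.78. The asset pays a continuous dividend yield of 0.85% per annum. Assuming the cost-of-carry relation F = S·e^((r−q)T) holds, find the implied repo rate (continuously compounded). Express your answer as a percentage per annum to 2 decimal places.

9.73%

From F = S·e^((r−q)T): (r − q) = ln(F/S)/T
ln(4583.78/4417.28) = ln(1.037693) = 0.037000
(r − q) = 0.037000 / (5/12) = 0.088800
r = ln(F/S)/T + q = 0.088800 + 0.0085 = 0.097300
r = 9.73%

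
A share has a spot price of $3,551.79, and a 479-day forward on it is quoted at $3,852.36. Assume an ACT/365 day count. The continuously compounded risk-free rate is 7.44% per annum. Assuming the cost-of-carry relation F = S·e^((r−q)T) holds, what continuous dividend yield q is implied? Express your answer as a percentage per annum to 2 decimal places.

1.25%

From F = S·e^((r−q)T): (r − q) = ln(F/S)/T
ln(3852.36/3551.79) = ln(1.084625) = 0.081234
(r − q) = 0.081234 / (479/365) = 0.061901
q = r − ln(F/S)/T = 0.0744 − 0.061901 = 0.012499
q = 1.25%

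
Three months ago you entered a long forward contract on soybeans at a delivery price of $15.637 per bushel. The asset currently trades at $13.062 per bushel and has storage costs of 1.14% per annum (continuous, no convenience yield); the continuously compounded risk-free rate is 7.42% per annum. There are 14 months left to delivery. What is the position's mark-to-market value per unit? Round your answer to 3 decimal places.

Current fair forward for the remaining 14 months: F = S·e^((r + u)·T), (r + u) = 0.0742 + 0.0114 = 0.0856
F = 13.062 · e^(0.0856 × 14/12) = 13.062 × 1.105024 = 14.4338
Value of long forward = (F − K)·e^(−rT) = (14.4338 − 15.637) · e^(−0.0742·14/12)
= -1.2032 × 0.917074 = -1.103

-$1.103 per bushel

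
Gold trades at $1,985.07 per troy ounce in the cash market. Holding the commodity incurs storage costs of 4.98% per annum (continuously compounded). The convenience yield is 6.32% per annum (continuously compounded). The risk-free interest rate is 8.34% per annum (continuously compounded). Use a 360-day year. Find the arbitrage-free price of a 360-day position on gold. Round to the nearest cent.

$2,129.00 per troy ounce

Net carry = r + u − y = 0.0834 + 0.0498 − 0.0632 = 0.0700
F = S·e^((r+u−y)T) = 1985.07 · e^(0.0700 × 360/360) = 1985.07 · e^0.07000000
= 1985.07 × 1.07250818 = $2,129.00 per troy ounce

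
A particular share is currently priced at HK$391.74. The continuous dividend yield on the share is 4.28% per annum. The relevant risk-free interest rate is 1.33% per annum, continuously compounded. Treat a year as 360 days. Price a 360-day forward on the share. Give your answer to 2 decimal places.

F = S·e^((r − q)T) = 391.74 · e^((0.0133 − 0.0428) × 360/360)
= 391.74 · e^-0.029500 = 391.74 × 0.970931
F = HK$380.35

HK$380.35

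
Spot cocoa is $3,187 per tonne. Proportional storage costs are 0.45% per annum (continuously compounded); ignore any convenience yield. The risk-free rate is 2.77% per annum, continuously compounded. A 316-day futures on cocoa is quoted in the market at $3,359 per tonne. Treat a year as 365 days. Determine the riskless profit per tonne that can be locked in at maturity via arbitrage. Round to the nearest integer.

Fair futures: F* = S·e^(carry·T), with carry = (r + u) = 0.0277 + 0.0045 = 0.0322
F* = 3187 · e^(0.0322 × 316/365) = 3187 · e^0.027877 = 3187 × 1.028269 = $3277.0933
Market $3359 > fair $3277.0933: forward overpriced → cash-and-carry (buy spot, short the forward).
At maturity, profit = |F_mkt − F*| = |3359 − 3277.0933| = $82 per tonne

$82 per tonne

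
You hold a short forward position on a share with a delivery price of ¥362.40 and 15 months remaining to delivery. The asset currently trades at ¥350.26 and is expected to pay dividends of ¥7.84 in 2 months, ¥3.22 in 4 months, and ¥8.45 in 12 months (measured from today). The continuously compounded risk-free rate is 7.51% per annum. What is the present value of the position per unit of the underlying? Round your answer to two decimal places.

PV(remaining dividends) I = 7.84·e^(−0.0751·2/12) + 3.22·e^(−0.0751·4/12) + 8.45·e^(−0.0751·12/12) = 18.7215
Current forward F = (S − I)·e^(rT) = (350.26 − 18.7215)·e^(0.0751·15/12) = 331.5385 × 1.098422 = 364.1692
Value (long) = (F − K)·e^(−rT) = (364.1692 − 362.40) × 0.910397 = 1.6107
Short position value = −(long value) = -¥1.61

-¥1.61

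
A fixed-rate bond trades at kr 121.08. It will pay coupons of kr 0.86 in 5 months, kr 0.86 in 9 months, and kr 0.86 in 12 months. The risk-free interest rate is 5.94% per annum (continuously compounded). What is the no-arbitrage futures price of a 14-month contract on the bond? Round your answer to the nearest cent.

kr 127.12

PV(coupons) I = 0.86·e^(−0.0594·5/12) + 0.86·e^(−0.0594·9/12) + 0.86·e^(−0.0594·12/12)
I = 0.8390 + 0.8225 + 0.8104 = 2.4719
F = (S − I)·e^(rT) = (121.08 − 2.4719) · e^(0.0594·14/12)
= 118.6081 · e^0.069300 = 118.6081 × 1.071758 = kr 127.12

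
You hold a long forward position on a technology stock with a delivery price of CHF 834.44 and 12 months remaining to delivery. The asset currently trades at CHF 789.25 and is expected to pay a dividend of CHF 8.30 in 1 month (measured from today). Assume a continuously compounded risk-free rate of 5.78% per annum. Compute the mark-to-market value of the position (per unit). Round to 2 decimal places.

-CHF 6.59

PV(remaining dividends) I = 8.30·e^(−0.0578·1/12) = 8.2601
Current forward F = (S − I)·e^(rT) = (789.25 − 8.2601)·e^(0.0578·12/12) = 780.9899 × 1.059503 = 827.4611
Value (long) = (F − K)·e^(−rT) = (827.4611 − 834.44) × 0.943839 = -6.5870
Value = -CHF 6.59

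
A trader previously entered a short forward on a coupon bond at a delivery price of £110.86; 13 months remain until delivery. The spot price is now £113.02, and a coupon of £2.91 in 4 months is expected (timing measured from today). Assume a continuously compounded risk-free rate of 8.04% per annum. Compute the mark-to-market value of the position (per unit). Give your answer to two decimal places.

PV(remaining coupons) I = 2.91·e^(−0.0804·4/12) = 2.8330
Current forward F = (S − I)·e^(rT) = (113.02 − 2.8330)·e^(0.0804·13/12) = 110.1870 × 1.091006 = 120.2147
Value (long) = (F − K)·e^(−rT) = (120.2147 − 110.86) × 0.916585 = 8.5744
Short position value = −(long value) = -£8.57

-£8.57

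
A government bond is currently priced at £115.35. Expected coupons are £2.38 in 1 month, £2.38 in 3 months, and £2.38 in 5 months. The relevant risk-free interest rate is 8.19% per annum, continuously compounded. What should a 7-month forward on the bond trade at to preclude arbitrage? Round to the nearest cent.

£113.66

PV(coupons) I = 2.38·e^(−0.0819·1/12) + 2.38·e^(−0.0819·3/12) + 2.38·e^(−0.0819·5/12)
I = 2.3638 + 2.3318 + 2.3002 = 6.9958
F = (S − I)·e^(rT) = (115.35 − 6.9958) · e^(0.0819·7/12)
= 108.3542 · e^0.047775 = 108.3542 × 1.048935 = £113.66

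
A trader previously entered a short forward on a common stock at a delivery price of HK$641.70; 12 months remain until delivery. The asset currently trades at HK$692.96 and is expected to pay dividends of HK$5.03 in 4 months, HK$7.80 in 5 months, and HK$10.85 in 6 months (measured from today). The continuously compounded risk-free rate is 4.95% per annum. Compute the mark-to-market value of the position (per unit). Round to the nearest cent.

PV(remaining dividends) I = 5.03·e^(−0.0495·4/12) + 7.80·e^(−0.0495·5/12) + 10.85·e^(−0.0495·6/12) = 23.1732
Current forward F = (S − I)·e^(rT) = (692.96 − 23.1732)·e^(0.0495·12/12) = 669.7868 × 1.050746 = 703.7758
Value (long) = (F − K)·e^(−rT) = (703.7758 − 641.70) × 0.951705 = 59.0778
Short position value = −(long value) = -HK$59.08

-HK$59.08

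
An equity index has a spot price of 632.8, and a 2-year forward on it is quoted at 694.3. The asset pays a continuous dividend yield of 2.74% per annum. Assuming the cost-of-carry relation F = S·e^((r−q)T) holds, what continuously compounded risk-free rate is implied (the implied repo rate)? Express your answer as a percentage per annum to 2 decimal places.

From F = S·e^((r−q)T): (r − q) = ln(F/S)/T
ln(694.3/632.8) = ln(1.097187) = 0.092750
(r − q) = 0.092750 / (2) = 0.046375
r = ln(F/S)/T + q = 0.046375 + 0.0274 = 0.073775
r = 7.38%

7.38%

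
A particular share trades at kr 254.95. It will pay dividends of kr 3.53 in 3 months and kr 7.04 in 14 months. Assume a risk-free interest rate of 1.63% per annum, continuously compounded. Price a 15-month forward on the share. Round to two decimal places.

PV(dividends) I = 3.53·e^(−0.0163·3/12) + 7.04·e^(−0.0163·14/12)
I = 3.5156 + 6.9074 = 10.4230
F = (S − I)·e^(rT) = (254.95 − 10.4230) · e^(0.0163·15/12)
= 244.5270 · e^0.020375 = 244.5270 × 1.020584 = kr 249.56

kr 249.56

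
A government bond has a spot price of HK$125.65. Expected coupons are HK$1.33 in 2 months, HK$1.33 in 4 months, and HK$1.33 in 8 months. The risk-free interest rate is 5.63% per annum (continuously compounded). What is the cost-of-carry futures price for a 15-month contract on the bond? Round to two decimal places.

PV(coupons) I = 1.33·e^(−0.0563·2/12) + 1.33·e^(−0.0563·4/12) + 1.33·e^(−0.0563·8/12)
I = 1.3176 + 1.3053 + 1.2810 = 3.9039
F = (S − I)·e^(rT) = (125.65 − 3.9039) · e^(0.0563·15/12)
= 121.7461 · e^0.070375 = 121.7461 × 1.072910 = HK$130.62

HK$130.62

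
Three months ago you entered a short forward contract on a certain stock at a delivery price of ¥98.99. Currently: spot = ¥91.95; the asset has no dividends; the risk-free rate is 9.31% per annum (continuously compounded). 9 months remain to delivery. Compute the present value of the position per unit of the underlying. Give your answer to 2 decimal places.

¥0.36

Current fair forward for the remaining 9 months: F = S·e^(r·T), r = 0.0931
F = 91.95 · e^(0.0931 × 9/12) = 91.95 × 1.072321 = 98.5999
Value of long forward = (F − K)·e^(−rT) = (98.5999 − 98.99) · e^(−0.0931·9/12)
= -0.3901 × 0.932557 = -0.36
Short position value = −(long value) = ¥0.36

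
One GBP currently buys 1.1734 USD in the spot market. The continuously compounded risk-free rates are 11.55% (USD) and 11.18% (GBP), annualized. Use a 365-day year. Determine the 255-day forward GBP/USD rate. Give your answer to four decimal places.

1.1764

F = S·e^((r_USD − r_GBP)T) = 1.1734 · e^((0.1155 − 0.1118) × 255/365)
= 1.1734 · e^0.002585 = 1.1734 × 1.002588
F = 1.1764 USD per GBP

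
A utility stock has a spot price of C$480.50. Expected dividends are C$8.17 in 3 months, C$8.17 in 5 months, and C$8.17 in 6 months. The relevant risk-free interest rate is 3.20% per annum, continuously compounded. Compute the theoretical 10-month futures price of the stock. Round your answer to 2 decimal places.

PV(dividends) I = 8.17·e^(−0.0320·3/12) + 8.17·e^(−0.0320·5/12) + 8.17·e^(−0.0320·6/12)
I = 8.1049 + 8.0618 + 8.0403 = 24.2070
F = (S − I)·e^(rT) = (480.50 − 24.2070) · e^(0.0320·10/12)
= 456.2930 · e^0.026667 = 456.2930 × 1.027026 = C$468.62

C$468.62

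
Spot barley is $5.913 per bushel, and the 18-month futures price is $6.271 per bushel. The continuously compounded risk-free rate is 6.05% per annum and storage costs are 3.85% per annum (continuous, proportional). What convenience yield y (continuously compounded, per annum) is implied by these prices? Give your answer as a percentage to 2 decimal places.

5.98%

F = S·e^((r+u−y)T) ⇒ (r+u−y) = ln(F/S)/T
ln(6.271/5.913) = 0.058783; /T ⇒ 0.039189
y = r + u − ln(F/S)/T = 0.0605 + 0.0385 − 0.039189 = 0.059811
y = 5.98%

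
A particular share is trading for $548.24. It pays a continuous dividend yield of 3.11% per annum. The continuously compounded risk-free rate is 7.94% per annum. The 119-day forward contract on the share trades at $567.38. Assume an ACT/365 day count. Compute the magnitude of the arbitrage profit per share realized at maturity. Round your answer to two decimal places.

Fair forward: F* = S·e^(carry·T), with carry = (r − q) = 0.0794 − 0.0311 = 0.0483
F* = 548.24 · e^(0.0483 × 119/365) = 548.24 · e^0.015747 = 548.24 × 1.015872 = $556.9417
Market $567.38 > fair $556.9417: forward overpriced → cash-and-carry (buy spot, short the forward).
At maturity, profit = |F_mkt − F*| = |567.38 − 556.9417| = $10.44 per share

$10.44 per share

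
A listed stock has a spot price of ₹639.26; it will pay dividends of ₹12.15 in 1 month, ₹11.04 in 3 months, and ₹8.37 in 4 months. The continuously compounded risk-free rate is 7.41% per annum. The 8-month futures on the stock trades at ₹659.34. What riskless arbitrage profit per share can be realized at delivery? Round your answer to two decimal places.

PV(dividends) I = 12.15·e^(−0.0741·1/12) + 11.04·e^(−0.0741·3/12) + 8.37·e^(−0.0741·4/12) = 31.0784
Fair futures F* = (S − I)·e^(rT) = (639.26 − 31.0784)·e^0.049400 = 608.1816 × 1.050641 = 638.9805
Market ₹659.34 > fair 638.9805: forward overpriced → cash-and-carry (borrow at r, buy the stock and collect the dividends, short the forward).
Profit at T = |F_mkt − F*| = |659.34 − 638.9805| = ₹20.36 per share

₹20.36 per share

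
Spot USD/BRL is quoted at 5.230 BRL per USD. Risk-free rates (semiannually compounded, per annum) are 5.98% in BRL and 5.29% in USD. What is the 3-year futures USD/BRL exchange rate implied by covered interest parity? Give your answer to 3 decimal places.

5.336

By covered interest parity, F = S · (1+r_BRL/2)^(2T) / (1+r_USD/2)^(2T)
= 5.230 × 1.193357 / 1.169572 = 5.230 × 1.020336
F = 5.336 BRL per USD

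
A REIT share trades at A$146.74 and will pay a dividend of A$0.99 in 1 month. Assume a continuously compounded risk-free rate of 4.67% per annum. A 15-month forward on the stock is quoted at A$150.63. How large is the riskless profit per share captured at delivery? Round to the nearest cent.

A$3.89 per share

PV(dividends) I = 0.99·e^(−0.0467·1/12) = 0.9862
Fair forward F* = (S − I)·e^(rT) = (146.74 − 0.9862)·e^0.058375 = 145.7538 × 1.060112 = 154.5154
Market A$150.63 < fair 154.5154: forward underpriced → reverse cash-and-carry (short the stock, invest proceeds at r, pay the dividends, go long the forward).
Profit at T = |F_mkt − F*| = |150.63 − 154.5154| = A$3.89 per share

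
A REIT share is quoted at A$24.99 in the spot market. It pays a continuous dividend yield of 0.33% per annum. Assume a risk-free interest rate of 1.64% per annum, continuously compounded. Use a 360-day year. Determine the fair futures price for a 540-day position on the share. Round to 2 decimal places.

A$25.49

F = S·e^((r − q)T) = 24.99 · e^((0.0164 − 0.0033) × 540/360)
= 24.99 · e^0.019650 = 24.99 × 1.019844
F = A$25.49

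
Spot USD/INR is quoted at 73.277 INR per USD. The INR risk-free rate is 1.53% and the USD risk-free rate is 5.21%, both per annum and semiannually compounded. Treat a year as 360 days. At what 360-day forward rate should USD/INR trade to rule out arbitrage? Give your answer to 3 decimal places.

70.672

By covered interest parity, F = S · (1+r_INR/2)^(2T) / (1+r_USD/2)^(2T)
= 73.277 × 1.015359 / 1.052779 = 73.277 × 0.964456
F = 70.672 INR per USD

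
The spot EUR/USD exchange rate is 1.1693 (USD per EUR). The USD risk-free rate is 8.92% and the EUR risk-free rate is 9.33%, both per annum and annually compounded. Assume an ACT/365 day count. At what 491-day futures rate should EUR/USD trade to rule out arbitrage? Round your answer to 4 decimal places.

1.1634

By covered interest parity, F = S · (1+r_USD)^T / (1+r_EUR)^T
= 1.1693 × 1.121805 / 1.127489 = 1.1693 × 0.994959
F = 1.1634 USD per EUR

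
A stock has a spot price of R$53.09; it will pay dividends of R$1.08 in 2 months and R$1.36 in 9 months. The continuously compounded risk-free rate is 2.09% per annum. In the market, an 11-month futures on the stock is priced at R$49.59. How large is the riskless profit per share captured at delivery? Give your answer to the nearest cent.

R$2.07 per share

PV(dividends) I = 1.08·e^(−0.0209·2/12) + 1.36·e^(−0.0209·9/12) = 2.4151
Fair futures F* = (S − I)·e^(rT) = (53.09 − 2.4151)·e^0.019158 = 50.6749 × 1.019343 = 51.6551
Market R$49.59 < fair 51.6551: forward underpriced → reverse cash-and-carry (short the stock, invest proceeds at r, pay the dividends, go long the forward).
Profit at T = |F_mkt − F*| = |49.59 − 51.6551| = R$2.07 per share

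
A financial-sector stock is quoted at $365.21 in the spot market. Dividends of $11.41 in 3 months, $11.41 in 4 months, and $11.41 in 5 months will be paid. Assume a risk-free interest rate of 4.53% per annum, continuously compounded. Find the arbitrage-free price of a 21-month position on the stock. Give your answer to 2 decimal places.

$358.84

PV(dividends) I = 11.41·e^(−0.0453·3/12) + 11.41·e^(−0.0453·4/12) + 11.41·e^(−0.0453·5/12)
I = 11.2815 + 11.2390 + 11.1967 = 33.7172
F = (S − I)·e^(rT) = (365.21 − 33.7172) · e^(0.0453·21/12)
= 331.4928 · e^0.079275 = 331.4928 × 1.082502 = $358.84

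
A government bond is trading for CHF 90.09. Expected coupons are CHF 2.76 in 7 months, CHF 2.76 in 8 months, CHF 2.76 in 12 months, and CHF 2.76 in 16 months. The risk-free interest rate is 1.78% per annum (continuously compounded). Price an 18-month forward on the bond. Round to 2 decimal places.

CHF 81.37

PV(coupons) I = 2.76·e^(−0.0178·7/12) + 2.76·e^(−0.0178·8/12) + 2.76·e^(−0.0178·12/12) + 2.76·e^(−0.0178·16/12)
I = 2.7315 + 2.7274 + 2.7113 + 2.6953 = 10.8655
F = (S − I)·e^(rT) = (90.09 − 10.8655) · e^(0.0178·18/12)
= 79.2245 · e^0.026700 = 79.2245 × 1.027060 = CHF 81.37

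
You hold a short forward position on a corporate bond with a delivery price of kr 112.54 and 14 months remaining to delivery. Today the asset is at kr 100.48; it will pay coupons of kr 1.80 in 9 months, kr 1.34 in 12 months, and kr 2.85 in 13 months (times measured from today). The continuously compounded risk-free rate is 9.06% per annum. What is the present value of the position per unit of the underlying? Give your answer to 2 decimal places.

kr 6.26

PV(remaining coupons) I = 1.80·e^(−0.0906·9/12) + 1.34·e^(−0.0906·12/12) + 2.85·e^(−0.0906·13/12) = 5.4892
Current forward F = (S − I)·e^(rT) = (100.48 − 5.4892)·e^(0.0906·14/12) = 94.9908 × 1.111488 = 105.5811
Value (long) = (F − K)·e^(−rT) = (105.5811 − 112.54) × 0.899695 = -6.2609
Short position value = −(long value) = kr 6.26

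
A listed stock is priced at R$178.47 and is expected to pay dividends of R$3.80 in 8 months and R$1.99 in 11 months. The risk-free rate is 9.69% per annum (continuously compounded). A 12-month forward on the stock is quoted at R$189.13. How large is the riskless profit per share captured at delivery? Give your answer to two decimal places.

PV(dividends) I = 3.80·e^(−0.0969·8/12) + 1.99·e^(−0.0969·11/12) = 5.3831
Fair forward F* = (S − I)·e^(rT) = (178.47 − 5.3831)·e^0.096900 = 173.0869 × 1.101750 = 190.6985
Market R$189.13 < fair 190.6985: forward underpriced → reverse cash-and-carry (short the stock, invest proceeds at r, pay the dividends, go long the forward).
Profit at T = |F_mkt − F*| = |189.13 − 190.6985| = R$1.57 per share

R$1.57 per share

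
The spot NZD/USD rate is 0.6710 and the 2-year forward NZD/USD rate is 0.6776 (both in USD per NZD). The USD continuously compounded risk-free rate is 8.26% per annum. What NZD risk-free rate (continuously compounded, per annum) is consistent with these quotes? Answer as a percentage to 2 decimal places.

F = S·e^((r_USD − r_NZD)T) ⇒ r_NZD = r_USD − ln(F/S)/T
ln(0.6776/0.6710) = 0.009788; /(2) = 0.004894
r_NZD = 0.0826 − 0.004894 = 0.077706
r_NZD = 7.77%

7.77%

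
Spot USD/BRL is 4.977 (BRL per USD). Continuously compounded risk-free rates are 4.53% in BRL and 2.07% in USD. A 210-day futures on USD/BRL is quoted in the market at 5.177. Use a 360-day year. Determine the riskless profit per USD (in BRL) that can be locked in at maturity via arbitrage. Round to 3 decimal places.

0.128 per USD (in BRL)

Fair futures: F* = S·e^(carry·T), with carry = (r_BRL − r_USD) = 0.0453 − 0.0207 = 0.0246
F* = 4.977 · e^(0.0246 × 210/360) = 4.977 · e^0.014350 = 4.977 × 1.014453 = 5.0489
Market 5.177 > fair 5.0489: forward overpriced → cash-and-carry (buy spot, short the forward).
At maturity, profit = |F_mkt − F*| = |5.177 − 5.0489| = 0.128 per USD (in BRL)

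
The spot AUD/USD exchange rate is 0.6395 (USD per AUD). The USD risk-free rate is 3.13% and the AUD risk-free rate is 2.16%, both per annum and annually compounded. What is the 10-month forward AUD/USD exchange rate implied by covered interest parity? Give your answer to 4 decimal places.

0.6446

By covered interest parity, F = S · (1+r_USD)^T / (1+r_AUD)^T
= 0.6395 × 1.026016 / 1.017968 = 0.6395 × 1.007906
F = 0.6446 USD per AUD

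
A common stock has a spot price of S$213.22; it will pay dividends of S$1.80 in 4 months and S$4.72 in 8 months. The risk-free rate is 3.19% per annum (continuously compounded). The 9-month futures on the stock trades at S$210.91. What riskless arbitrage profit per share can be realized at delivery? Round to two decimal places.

PV(dividends) I = 1.80·e^(−0.0319·4/12) + 4.72·e^(−0.0319·8/12) = 6.4016
Fair futures F* = (S − I)·e^(rT) = (213.22 − 6.4016)·e^0.023925 = 206.8184 × 1.024213 = 211.8261
Market S$210.91 < fair 211.8261: forward underpriced → reverse cash-and-carry (short the stock, invest proceeds at r, pay the dividends, go long the forward).
Profit at T = |F_mkt − F*| = |210.91 − 211.8261| = S$0.92 per share

S$0.92 per share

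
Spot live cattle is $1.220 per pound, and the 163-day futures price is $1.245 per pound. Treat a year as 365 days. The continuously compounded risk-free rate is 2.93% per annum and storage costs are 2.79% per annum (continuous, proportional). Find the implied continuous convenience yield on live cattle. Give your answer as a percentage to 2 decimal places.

F = S·e^((r+u−y)T) ⇒ (r+u−y) = ln(F/S)/T
ln(1.245/1.220) = 0.020285; /T ⇒ 0.045423
y = r + u − ln(F/S)/T = 0.0293 + 0.0279 − 0.045423 = 0.011777
y = 1.18%

1.18%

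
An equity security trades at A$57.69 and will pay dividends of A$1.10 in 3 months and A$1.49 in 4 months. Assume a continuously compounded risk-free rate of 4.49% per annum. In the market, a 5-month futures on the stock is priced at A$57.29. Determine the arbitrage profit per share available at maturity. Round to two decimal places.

PV(dividends) I = 1.10·e^(−0.0449·3/12) + 1.49·e^(−0.0449·4/12) = 2.5556
Fair futures F* = (S − I)·e^(rT) = (57.69 − 2.5556)·e^0.018708 = 55.1344 × 1.018884 = 56.1756
Market A$57.29 > fair 56.1756: forward overpriced → cash-and-carry (borrow at r, buy the stock and collect the dividends, short the forward).
Profit at T = |F_mkt − F*| = |57.29 − 56.1756| = A$1.11 per share

A$1.11 per share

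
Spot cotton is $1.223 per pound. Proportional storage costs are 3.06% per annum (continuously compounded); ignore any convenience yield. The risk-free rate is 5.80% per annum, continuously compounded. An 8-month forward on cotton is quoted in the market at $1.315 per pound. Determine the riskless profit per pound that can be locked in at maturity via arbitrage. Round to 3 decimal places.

Fair forward: F* = S·e^(carry·T), with carry = (r + u) = 0.0580 + 0.0306 = 0.0886
F* = 1.223 · e^(0.0886 × 8/12) = 1.223 · e^0.059067 = 1.223 × 1.060846 = $1.2974
Market $1.315 > fair $1.2974: forward overpriced → cash-and-carry (buy spot, short the forward).
At maturity, profit = |F_mkt − F*| = |1.315 − 1.2974| = $0.018 per pound

$0.018 per pound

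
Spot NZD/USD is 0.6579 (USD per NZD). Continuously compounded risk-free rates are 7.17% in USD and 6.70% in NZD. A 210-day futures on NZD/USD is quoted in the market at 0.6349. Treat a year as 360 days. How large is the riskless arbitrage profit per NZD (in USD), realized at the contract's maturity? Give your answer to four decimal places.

Fair futures: F* = S·e^(carry·T), with carry = (r_USD − r_NZD) = 0.0717 − 0.0670 = 0.0047
F* = 0.6579 · e^(0.0047 × 210/360) = 0.6579 · e^0.002742 = 0.6579 × 1.002746 = 0.6597
Market 0.6349 < fair 0.6597: forward underpriced → reverse cash-and-carry (short spot, go long the forward).
At maturity, profit = |F_mkt − F*| = |0.6349 − 0.6597| = 0.0248 per NZD (in USD)

0.0248 per NZD (in USD)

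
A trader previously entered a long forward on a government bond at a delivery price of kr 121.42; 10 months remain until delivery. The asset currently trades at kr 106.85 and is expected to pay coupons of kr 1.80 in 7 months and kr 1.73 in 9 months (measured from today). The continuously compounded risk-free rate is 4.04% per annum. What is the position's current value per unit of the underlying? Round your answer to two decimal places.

-kr 13.99

PV(remaining coupons) I = 1.80·e^(−0.0404·7/12) + 1.73·e^(−0.0404·9/12) = 3.4364
Current forward F = (S − I)·e^(rT) = (106.85 − 3.4364)·e^(0.0404·10/12) = 103.4136 × 1.034240 = 106.9545
Value (long) = (F − K)·e^(−rT) = (106.9545 − 121.42) × 0.966894 = -13.9866
Value = -kr 13.99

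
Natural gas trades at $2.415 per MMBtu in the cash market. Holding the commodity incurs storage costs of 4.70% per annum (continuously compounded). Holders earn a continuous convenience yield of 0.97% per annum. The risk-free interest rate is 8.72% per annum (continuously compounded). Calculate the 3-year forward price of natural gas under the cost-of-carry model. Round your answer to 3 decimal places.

Net carry = r + u − y = 0.0872 + 0.0470 − 0.0097 = 0.1245
F = S·e^((r+u−y)T) = 2.415 · e^(0.1245 × 3) = 2.415 · e^0.373500
= 2.415 × 1.452811 = $3.509 per MMBtu

$3.509 per MMBtu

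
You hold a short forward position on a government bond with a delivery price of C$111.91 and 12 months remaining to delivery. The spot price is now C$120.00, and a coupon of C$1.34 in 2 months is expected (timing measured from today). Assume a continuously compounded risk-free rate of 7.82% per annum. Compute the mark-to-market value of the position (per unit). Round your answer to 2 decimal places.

PV(remaining coupons) I = 1.34·e^(−0.0782·2/12) = 1.3226
Current forward F = (S − I)·e^(rT) = (120.00 − 1.3226)·e^(0.0782·12/12) = 118.6774 × 1.081339 = 128.3305
Value (long) = (F − K)·e^(−rT) = (128.3305 − 111.91) × 0.924779 = 15.1853
Short position value = −(long value) = -C$15.19

-C$15.19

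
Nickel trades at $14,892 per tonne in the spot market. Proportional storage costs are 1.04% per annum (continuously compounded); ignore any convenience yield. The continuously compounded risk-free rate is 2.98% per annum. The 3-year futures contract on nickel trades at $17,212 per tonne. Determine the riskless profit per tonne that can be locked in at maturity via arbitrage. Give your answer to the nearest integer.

$411 per tonne

Fair futures: F* = S·e^(carry·T), with carry = (r + u) = 0.0298 + 0.0104 = 0.0402
F* = 14892 · e^(0.0402 × 3) = 14892 · e^0.120600 = 14892 × 1.128174 = $16800.7672
Market $17212 > fair $16800.7672: forward overpriced → cash-and-carry (buy spot, short the forward).
At maturity, profit = |F_mkt − F*| = |17212 − 16800.7672| = $411 per tonne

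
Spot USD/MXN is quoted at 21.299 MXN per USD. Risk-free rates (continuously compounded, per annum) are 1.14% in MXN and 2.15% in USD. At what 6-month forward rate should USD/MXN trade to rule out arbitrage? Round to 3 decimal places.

21.192

F = S·e^((r_MXN − r_USD)T) = 21.299 · e^((0.0114 − 0.0215) × 6/12)
= 21.299 · e^-0.005050 = 21.299 × 0.994963
F = 21.192 MXN per USD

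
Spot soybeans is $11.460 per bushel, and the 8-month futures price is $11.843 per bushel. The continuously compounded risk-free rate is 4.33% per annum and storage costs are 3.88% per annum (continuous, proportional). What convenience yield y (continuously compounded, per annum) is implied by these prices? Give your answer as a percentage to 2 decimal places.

F = S·e^((r+u−y)T) ⇒ (r+u−y) = ln(F/S)/T
ln(11.843/11.460) = 0.032874; /T ⇒ 0.049311
y = r + u − ln(F/S)/T = 0.0433 + 0.0388 − 0.049311 = 0.032789
y = 3.28%

3.28%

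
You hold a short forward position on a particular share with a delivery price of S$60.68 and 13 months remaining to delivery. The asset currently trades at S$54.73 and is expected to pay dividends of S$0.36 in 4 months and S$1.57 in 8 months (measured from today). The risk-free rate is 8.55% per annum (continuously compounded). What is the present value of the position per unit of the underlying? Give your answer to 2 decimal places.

PV(remaining dividends) I = 0.36·e^(−0.0855·4/12) + 1.57·e^(−0.0855·8/12) = 1.8329
Current forward F = (S − I)·e^(rT) = (54.73 − 1.8329)·e^(0.0855·13/12) = 52.8971 × 1.097050 = 58.0308
Value (long) = (F − K)·e^(−rT) = (58.0308 − 60.68) × 0.911535 = -2.4148
Short position value = −(long value) = S$2.41

S$2.41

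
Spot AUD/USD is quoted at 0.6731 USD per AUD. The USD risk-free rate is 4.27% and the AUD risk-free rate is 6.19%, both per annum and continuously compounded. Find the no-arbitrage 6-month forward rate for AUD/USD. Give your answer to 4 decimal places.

0.6667

F = S·e^((r_USD − r_AUD)T) = 0.6731 · e^((0.0427 − 0.0619) × 6/12)
= 0.6731 · e^-0.009600 = 0.6731 × 0.990446
F = 0.6667 USD per AUD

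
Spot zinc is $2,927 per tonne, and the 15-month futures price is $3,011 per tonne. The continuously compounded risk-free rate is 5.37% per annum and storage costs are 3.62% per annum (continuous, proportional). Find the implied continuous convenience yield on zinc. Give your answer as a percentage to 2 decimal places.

6.73%

F = S·e^((r+u−y)T) ⇒ (r+u−y) = ln(F/S)/T
ln(3011/2927) = 0.028294; /T ⇒ 0.022635
y = r + u − ln(F/S)/T = 0.0537 + 0.0362 − 0.022635 = 0.067265
y = 6.73%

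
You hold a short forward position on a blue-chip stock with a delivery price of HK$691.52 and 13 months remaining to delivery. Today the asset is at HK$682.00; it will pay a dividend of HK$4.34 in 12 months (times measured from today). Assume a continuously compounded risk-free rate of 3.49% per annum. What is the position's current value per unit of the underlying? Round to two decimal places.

-HK$11.95

PV(remaining dividends) I = 4.34·e^(−0.0349·12/12) = 4.1911
Current forward F = (S − I)·e^(rT) = (682.00 − 4.1911)·e^(0.0349·13/12) = 677.8089 × 1.038532 = 703.9262
Value (long) = (F − K)·e^(−rT) = (703.9262 − 691.52) × 0.962897 = 11.9459
Short position value = −(long value) = -HK$11.95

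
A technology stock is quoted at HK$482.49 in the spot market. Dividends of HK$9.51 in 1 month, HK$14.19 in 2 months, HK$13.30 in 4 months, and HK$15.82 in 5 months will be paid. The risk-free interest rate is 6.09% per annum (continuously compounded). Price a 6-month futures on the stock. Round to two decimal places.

HK$443.84

PV(dividends) I = 9.51·e^(−0.0609·1/12) + 14.19·e^(−0.0609·2/12) + 13.30·e^(−0.0609·4/12) + 15.82·e^(−0.0609·5/12)
I = 9.4619 + 14.0467 + 13.0327 + 15.4236 = 51.9649
F = (S − I)·e^(rT) = (482.49 − 51.9649) · e^(0.0609·6/12)
= 430.5251 · e^0.030450 = 430.5251 × 1.030918 = HK$443.84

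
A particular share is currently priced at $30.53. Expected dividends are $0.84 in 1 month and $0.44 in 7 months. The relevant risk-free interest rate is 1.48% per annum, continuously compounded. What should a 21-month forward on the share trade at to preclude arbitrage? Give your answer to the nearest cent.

PV(dividends) I = 0.84·e^(−0.0148·1/12) + 0.44·e^(−0.0148·7/12)
I = 0.8390 + 0.4362 = 1.2752
F = (S − I)·e^(rT) = (30.53 − 1.2752) · e^(0.0148·21/12)
= 29.2548 · e^0.025900 = 29.2548 × 1.026238 = $30.02

$30.02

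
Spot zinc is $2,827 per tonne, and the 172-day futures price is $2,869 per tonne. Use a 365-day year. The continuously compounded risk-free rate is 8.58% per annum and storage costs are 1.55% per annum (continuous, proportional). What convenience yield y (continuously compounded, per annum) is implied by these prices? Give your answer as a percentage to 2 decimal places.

7.00%

F = S·e^((r+u−y)T) ⇒ (r+u−y) = ln(F/S)/T
ln(2869/2827) = 0.014747; /T ⇒ 0.031295
y = r + u − ln(F/S)/T = 0.0858 + 0.0155 − 0.031295 = 0.070005
y = 7.00%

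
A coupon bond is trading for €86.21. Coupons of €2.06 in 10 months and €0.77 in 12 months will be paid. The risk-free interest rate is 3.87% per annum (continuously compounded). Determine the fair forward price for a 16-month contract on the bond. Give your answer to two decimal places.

€87.89

PV(coupons) I = 2.06·e^(−0.0387·10/12) + 0.77·e^(−0.0387·12/12)
I = 1.9946 + 0.7408 = 2.7354
F = (S − I)·e^(rT) = (86.21 − 2.7354) · e^(0.0387·16/12)
= 83.4746 · e^0.051600 = 83.4746 × 1.052954 = €87.89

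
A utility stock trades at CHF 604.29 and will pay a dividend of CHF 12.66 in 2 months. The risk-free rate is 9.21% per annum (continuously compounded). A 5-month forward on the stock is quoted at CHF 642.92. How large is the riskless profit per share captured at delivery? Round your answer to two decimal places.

CHF 27.94 per share

PV(dividends) I = 12.66·e^(−0.0921·2/12) = 12.4672
Fair forward F* = (S − I)·e^(rT) = (604.29 − 12.4672)·e^0.038375 = 591.8228 × 1.039121 = 614.9755
Market CHF 642.92 > fair 614.9755: forward overpriced → cash-and-carry (borrow at r, buy the stock and collect the dividends, short the forward).
Profit at T = |F_mkt − F*| = |642.92 − 614.9755| = CHF 27.94 per share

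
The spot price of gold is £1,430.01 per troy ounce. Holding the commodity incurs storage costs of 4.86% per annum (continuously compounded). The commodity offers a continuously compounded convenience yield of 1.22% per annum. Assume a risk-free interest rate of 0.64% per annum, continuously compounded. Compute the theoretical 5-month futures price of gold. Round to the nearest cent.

£1,455.74 per troy ounce

Net carry = r + u − y = 0.0064 + 0.0486 − 0.0122 = 0.0428
F = S·e^((r+u−y)T) = 1430.01 · e^(0.0428 × 5/12) = 1430.01 · e^0.01783333
= 1430.01 × 1.01799329 = £1,455.74 per troy ounce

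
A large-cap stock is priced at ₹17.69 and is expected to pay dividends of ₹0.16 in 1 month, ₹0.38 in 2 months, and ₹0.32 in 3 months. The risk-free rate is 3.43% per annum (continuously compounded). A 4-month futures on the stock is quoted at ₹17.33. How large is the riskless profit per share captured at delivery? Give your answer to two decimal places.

PV(dividends) I = 0.16·e^(−0.0343·1/12) + 0.38·e^(−0.0343·2/12) + 0.32·e^(−0.0343·3/12) = 0.8546
Fair futures F* = (S − I)·e^(rT) = (17.69 − 0.8546)·e^0.011433 = 16.8354 × 1.011499 = 17.0290
Market ₹17.33 > fair 17.0290: forward overpriced → cash-and-carry (borrow at r, buy the stock and collect the dividends, short the forward).
Profit at T = |F_mkt − F*| = |17.33 − 17.0290| = ₹0.30 per share

₹0.30 per share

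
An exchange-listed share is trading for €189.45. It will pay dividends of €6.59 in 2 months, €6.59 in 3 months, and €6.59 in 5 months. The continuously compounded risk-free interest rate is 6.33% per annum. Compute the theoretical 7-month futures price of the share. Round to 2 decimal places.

PV(dividends) I = 6.59·e^(−0.0633·2/12) + 6.59·e^(−0.0633·3/12) + 6.59·e^(−0.0633·5/12)
I = 6.5208 + 6.4865 + 6.4185 = 19.4258
F = (S − I)·e^(rT) = (189.45 − 19.4258) · e^(0.0633·7/12)
= 170.0242 · e^0.036925 = 170.0242 × 1.037615 = €176.42

€176.42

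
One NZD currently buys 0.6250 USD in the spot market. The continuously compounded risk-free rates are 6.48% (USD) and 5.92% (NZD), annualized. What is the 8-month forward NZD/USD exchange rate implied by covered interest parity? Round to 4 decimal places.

0.6273

F = S·e^((r_USD − r_NZD)T) = 0.6250 · e^((0.0648 − 0.0592) × 8/12)
= 0.6250 · e^0.003733 = 0.6250 × 1.003740
F = 0.6273 USD per NZD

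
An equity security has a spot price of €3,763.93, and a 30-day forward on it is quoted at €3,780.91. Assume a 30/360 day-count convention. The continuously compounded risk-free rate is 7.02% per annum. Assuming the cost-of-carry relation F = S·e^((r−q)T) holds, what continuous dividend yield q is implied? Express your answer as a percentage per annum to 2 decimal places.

1.62%

From F = S·e^((r−q)T): (r − q) = ln(F/S)/T
ln(3780.91/3763.93) = ln(1.004511) = 0.004501
(r − q) = 0.004501 / (30/360) = 0.054012
q = r − ln(F/S)/T = 0.0702 − 0.054012 = 0.016188
q = 1.62%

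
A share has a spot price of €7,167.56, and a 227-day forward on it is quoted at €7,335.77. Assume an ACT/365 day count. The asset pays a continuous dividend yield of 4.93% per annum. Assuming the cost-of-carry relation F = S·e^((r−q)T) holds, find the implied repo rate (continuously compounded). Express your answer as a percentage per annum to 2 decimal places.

From F = S·e^((r−q)T): (r − q) = ln(F/S)/T
ln(7335.77/7167.56) = ln(1.023468) = 0.023197
(r − q) = 0.023197 / (227/365) = 0.037299
r = ln(F/S)/T + q = 0.037299 + 0.0493 = 0.086599
r = 8.66%

8.66%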